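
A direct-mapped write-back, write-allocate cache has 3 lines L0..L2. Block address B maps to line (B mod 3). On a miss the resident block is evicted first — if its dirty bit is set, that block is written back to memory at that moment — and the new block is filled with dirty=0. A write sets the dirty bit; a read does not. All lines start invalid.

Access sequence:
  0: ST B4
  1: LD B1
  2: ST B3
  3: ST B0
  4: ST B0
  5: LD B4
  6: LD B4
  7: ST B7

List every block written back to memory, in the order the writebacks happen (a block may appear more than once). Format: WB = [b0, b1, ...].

0: W B4 -> L1 miss  d=D]
1: R B1 -> L1 miss wb->B4  d=-]
2: W B3 -> L0 miss  d=D]
3: W B0 -> L0 miss wb->B3  d=D]
4: W B0 -> L0 hit  d=D]
5: R B4 -> L1 miss  d=-]
6: R B4 -> L1 hit  d=-]
7: W B7 -> L1 miss  d=D]

WB = [4, 3]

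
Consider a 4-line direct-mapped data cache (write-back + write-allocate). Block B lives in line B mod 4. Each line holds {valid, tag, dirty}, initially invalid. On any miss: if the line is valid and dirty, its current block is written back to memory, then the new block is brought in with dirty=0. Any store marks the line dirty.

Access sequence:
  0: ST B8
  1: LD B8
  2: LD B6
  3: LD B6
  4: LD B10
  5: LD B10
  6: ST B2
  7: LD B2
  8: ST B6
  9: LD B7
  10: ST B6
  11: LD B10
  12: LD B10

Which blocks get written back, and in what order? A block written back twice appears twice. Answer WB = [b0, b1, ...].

0: W B8 -> L0 miss  d=D]
1: R B8 -> L0 hit  d=D]
2: R B6 -> L2 miss  d=-]
3: R B6 -> L2 hit  d=-]
4: R B10 -> L2 miss  d=-]
5: R B10 -> L2 hit  d=-]
6: W B2 -> L2 miss  d=D]
7: R B2 -> L2 hit  d=D]
8: W B6 -> L2 miss wb->B2  d=D]
9: R B7 -> L3 miss  d=-]
10: W B6 -> L2 hit  d=D]
11: R B10 -> L2 miss wb->B6  d=-]
12: R B10 -> L2 hit  d=-]

WB = [2, 6]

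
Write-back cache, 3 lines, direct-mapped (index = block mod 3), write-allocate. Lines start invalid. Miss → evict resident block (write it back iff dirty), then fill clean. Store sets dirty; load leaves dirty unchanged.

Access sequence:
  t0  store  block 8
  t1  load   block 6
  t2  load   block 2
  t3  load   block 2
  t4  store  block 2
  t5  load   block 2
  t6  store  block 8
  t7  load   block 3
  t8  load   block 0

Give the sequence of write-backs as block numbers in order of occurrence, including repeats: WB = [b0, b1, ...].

WB = [8, 2]

0: W B8 -> L2 miss  d=D]
1: R B6 -> L0 miss  d=-]
2: R B2 -> L2 miss wb->B8  d=-]
3: R B2 -> L2 hit  d=-]
4: W B2 -> L2 hit  d=D]
5: R B2 -> L2 hit  d=D]
6: W B8 -> L2 miss wb->B2  d=D]
7: R B3 -> L0 miss  d=-]
8: R B0 -> L0 miss  d=-]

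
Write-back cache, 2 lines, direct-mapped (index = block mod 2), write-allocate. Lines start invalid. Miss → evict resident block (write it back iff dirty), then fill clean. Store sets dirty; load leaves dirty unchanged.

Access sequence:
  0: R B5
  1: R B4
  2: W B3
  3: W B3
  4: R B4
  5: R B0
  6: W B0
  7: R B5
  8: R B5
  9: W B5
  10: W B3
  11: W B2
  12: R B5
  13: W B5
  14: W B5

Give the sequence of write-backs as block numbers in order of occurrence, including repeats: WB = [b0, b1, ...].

WB = [3, 5, 0, 3]

0: R B5 → L1 miss [-]
1: R B4 → L0 miss [-]
2: W B3 → L1 miss [D]
3: W B3 → L1 hit [D]
4: R B4 → L0 hit [-]
5: R B0 → L0 miss [-]
6: W B0 → L0 hit [D]
7: R B5 → L1 miss wb→B3 [-]
8: R B5 → L1 hit [-]
9: W B5 → L1 hit [D]
10: W B3 → L1 miss wb→B5 [D]
11: W B2 → L0 miss wb→B0 [D]
12: R B5 → L1 miss wb→B3 [-]
13: W B5 → L1 hit [D]
14: W B5 → L1 hit [D]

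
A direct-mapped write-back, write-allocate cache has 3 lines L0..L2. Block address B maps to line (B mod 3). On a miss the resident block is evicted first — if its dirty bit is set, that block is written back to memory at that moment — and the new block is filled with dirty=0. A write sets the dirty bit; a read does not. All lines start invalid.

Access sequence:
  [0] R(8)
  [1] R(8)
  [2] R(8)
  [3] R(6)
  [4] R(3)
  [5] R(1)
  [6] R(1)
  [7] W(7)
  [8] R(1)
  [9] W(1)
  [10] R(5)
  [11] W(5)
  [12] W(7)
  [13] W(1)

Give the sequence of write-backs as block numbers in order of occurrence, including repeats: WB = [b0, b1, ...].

0: R B8 -> L2 miss  d=-]
1: R B8 -> L2 hit  d=-]
2: R B8 -> L2 hit  d=-]
3: R B6 -> L0 miss  d=-]
4: R B3 -> L0 miss  d=-]
5: R B1 -> L1 miss  d=-]
6: R B1 -> L1 hit  d=-]
7: W B7 -> L1 miss  d=D]
8: R B1 -> L1 miss wb->B7  d=-]
9: W B1 -> L1 hit  d=D]
10: R B5 -> L2 miss  d=-]
11: W B5 -> L2 hit  d=D]
12: W B7 -> L1 miss wb->B1  d=D]
13: W B1 -> L1 miss wb->B7  d=D]

WB = [7, 1, 7]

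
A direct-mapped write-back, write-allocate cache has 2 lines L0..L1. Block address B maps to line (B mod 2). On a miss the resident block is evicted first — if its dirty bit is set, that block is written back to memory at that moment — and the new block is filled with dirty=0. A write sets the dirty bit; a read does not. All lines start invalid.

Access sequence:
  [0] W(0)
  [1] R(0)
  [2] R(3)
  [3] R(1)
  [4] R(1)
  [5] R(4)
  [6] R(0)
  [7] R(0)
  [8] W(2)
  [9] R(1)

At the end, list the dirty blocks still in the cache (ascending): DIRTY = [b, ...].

DIRTY = [2]

  0 | W B0 → L0 miss [D]
  1 | R B0 → L0 hit [D]
  2 | R B3 → L1 miss [-]
  3 | R B1 → L1 miss [-]
  4 | R B1 → L1 hit [-]
  5 | R B4 → L0 miss wb→B0 [-]
  6 | R B0 → L0 miss [-]
  7 | R B0 → L0 hit [-]
  8 | W B2 → L0 miss [D]
  9 | R B1 → L1 hit [-]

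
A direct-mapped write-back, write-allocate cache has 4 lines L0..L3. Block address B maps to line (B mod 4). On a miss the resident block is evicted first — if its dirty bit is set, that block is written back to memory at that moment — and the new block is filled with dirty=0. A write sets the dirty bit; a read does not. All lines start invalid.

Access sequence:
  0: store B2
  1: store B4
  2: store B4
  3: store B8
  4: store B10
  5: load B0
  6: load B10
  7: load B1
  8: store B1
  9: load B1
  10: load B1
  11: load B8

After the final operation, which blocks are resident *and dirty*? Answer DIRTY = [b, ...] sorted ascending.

DIRTY = [1, 10]

0: W B2 → L2 miss [D]
1: W B4 → L0 miss [D]
2: W B4 → L0 hit [D]
3: W B8 → L0 miss wb→B4 [D]
4: W B10 → L2 miss wb→B2 [D]
5: R B0 → L0 miss wb→B8 [-]
6: R B10 → L2 hit [D]
7: R B1 → L1 miss [-]
8: W B1 → L1 hit [D]
9: R B1 → L1 hit [D]
10: R B1 → L1 hit [D]
11: R B8 → L0 miss [-]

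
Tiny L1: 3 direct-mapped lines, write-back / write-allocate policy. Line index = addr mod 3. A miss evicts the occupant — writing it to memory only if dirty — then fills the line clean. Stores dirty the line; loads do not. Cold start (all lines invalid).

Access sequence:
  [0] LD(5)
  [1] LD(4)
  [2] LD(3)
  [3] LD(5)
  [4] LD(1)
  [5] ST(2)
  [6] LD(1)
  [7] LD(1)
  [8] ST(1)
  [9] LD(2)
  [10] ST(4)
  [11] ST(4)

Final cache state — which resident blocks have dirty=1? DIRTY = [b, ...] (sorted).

0: R B5 -> L2 miss  d=-]
1: R B4 -> L1 miss  d=-]
2: R B3 -> L0 miss  d=-]
3: R B5 -> L2 hit  d=-]
4: R B1 -> L1 miss  d=-]
5: W B2 -> L2 miss  d=D]
6: R B1 -> L1 hit  d=-]
7: R B1 -> L1 hit  d=-]
8: W B1 -> L1 hit  d=D]
9: R B2 -> L2 hit  d=D]
10: W B4 -> L1 miss wb->B1  d=D]
11: W B4 -> L1 hit  d=D]

DIRTY = [2, 4]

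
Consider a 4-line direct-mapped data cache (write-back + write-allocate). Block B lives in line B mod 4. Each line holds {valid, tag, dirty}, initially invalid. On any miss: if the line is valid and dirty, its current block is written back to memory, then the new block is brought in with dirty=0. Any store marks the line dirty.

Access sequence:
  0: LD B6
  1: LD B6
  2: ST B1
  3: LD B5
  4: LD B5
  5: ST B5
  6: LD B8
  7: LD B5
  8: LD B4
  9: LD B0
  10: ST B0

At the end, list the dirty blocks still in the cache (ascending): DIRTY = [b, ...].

0: R B6 → L2 miss [-]
1: R B6 → L2 hit [-]
2: W B1 → L1 miss [D]
3: R B5 → L1 miss wb→B1 [-]
4: R B5 → L1 hit [-]
5: W B5 → L1 hit [D]
6: R B8 → L0 miss [-]
7: R B5 → L1 hit [D]
8: R B4 → L0 miss [-]
9: R B0 → L0 miss [-]
10: W B0 → L0 hit [D]

DIRTY = [0, 5]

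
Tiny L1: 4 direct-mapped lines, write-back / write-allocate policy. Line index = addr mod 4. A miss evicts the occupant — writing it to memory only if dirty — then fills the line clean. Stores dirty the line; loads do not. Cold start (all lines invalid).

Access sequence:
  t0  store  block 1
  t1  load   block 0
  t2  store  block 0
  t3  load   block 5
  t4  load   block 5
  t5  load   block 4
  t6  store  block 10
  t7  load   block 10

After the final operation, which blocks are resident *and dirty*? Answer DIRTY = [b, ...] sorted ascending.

0: W B1 → L1 miss [D]
1: R B0 → L0 miss [-]
2: W B0 → L0 hit [D]
3: R B5 → L1 miss wb→B1 [-]
4: R B5 → L1 hit [-]
5: R B4 → L0 miss wb→B0 [-]
6: W B10 → L2 miss [D]
7: R B10 → L2 hit [D]

DIRTY = [10]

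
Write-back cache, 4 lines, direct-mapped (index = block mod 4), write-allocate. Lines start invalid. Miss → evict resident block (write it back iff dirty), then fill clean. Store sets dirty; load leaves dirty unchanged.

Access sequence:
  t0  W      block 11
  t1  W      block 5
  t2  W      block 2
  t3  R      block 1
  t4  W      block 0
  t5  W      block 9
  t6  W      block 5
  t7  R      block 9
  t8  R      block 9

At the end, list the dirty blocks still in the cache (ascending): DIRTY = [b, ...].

0: W B11 -> L3 miss  d=D]
1: W B5 -> L1 miss  d=D]
2: W B2 -> L2 miss  d=D]
3: R B1 -> L1 miss wb->B5  d=-]
4: W B0 -> L0 miss  d=D]
5: W B9 -> L1 miss  d=D]
6: W B5 -> L1 miss wb->B9  d=D]
7: R B9 -> L1 miss wb->B5  d=-]
8: R B9 -> L1 hit  d=-]

DIRTY = [0, 2, 11]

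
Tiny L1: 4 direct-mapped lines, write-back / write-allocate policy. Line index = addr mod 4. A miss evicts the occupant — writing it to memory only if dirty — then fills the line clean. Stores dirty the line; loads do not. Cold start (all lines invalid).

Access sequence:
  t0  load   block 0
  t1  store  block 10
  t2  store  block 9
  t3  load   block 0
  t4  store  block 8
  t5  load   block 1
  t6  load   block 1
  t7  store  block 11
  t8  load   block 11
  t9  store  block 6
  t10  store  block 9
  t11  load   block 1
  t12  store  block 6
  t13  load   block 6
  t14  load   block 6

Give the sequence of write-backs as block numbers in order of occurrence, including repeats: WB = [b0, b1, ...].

WB = [9, 10, 9]

  0 | R B0 → L0 miss [-]
  1 | W B10 → L2 miss [D]
  2 | W B9 → L1 miss [D]
  3 | R B0 → L0 hit [-]
  4 | W B8 → L0 miss [D]
  5 | R B1 → L1 miss wb→B9 [-]
  6 | R B1 → L1 hit [-]
  7 | W B11 → L3 miss [D]
  8 | R B11 → L3 hit [D]
  9 | W B6 → L2 miss wb→B10 [D]
  10 | W B9 → L1 miss [D]
  11 | R B1 → L1 miss wb→B9 [-]
  12 | W B6 → L2 hit [D]
  13 | R B6 → L2 hit [D]
  14 | R B6 → L2 hit [D]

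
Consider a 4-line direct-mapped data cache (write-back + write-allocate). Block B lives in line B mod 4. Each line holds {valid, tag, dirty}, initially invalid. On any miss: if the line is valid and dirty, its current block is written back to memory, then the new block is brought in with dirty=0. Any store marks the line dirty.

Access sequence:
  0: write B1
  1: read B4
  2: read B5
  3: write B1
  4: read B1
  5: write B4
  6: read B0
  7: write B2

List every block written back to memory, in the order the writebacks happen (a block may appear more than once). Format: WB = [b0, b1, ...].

WB = [1, 4]

  0 | W B1 → L1 miss [D]
  1 | R B4 → L0 miss [-]
  2 | R B5 → L1 miss wb→B1 [-]
  3 | W B1 → L1 miss [D]
  4 | R B1 → L1 hit [D]
  5 | W B4 → L0 hit [D]
  6 | R B0 → L0 miss wb→B4 [-]
  7 | W B2 → L2 miss [D]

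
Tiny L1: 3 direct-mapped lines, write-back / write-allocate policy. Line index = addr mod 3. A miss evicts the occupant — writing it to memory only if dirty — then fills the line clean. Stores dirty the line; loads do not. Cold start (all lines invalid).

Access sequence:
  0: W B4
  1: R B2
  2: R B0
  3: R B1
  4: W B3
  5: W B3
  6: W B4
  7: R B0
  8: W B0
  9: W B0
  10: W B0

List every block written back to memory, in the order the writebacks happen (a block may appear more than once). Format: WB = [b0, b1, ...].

  0 | W B4 → L1 miss [D]
  1 | R B2 → L2 miss [-]
  2 | R B0 → L0 miss [-]
  3 | R B1 → L1 miss wb→B4 [-]
  4 | W B3 → L0 miss [D]
  5 | W B3 → L0 hit [D]
  6 | W B4 → L1 miss [D]
  7 | R B0 → L0 miss wb→B3 [-]
  8 | W B0 → L0 hit [D]
  9 | W B0 → L0 hit [D]
  10 | W B0 → L0 hit [D]

WB = [4, 3]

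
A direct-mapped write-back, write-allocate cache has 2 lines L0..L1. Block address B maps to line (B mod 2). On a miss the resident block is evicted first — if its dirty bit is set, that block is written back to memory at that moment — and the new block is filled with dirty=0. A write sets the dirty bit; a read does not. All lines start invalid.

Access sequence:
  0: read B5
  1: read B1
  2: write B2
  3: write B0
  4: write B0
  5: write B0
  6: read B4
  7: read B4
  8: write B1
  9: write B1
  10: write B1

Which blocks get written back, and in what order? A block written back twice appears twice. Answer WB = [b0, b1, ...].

0: R B5 -> L1 miss  d=-]
1: R B1 -> L1 miss  d=-]
2: W B2 -> L0 miss  d=D]
3: W B0 -> L0 miss wb->B2  d=D]
4: W B0 -> L0 hit  d=D]
5: W B0 -> L0 hit  d=D]
6: R B4 -> L0 miss wb->B0  d=-]
7: R B4 -> L0 hit  d=-]
8: W B1 -> L1 hit  d=D]
9: W B1 -> L1 hit  d=D]
10: W B1 -> L1 hit  d=D]

WB = [2, 0]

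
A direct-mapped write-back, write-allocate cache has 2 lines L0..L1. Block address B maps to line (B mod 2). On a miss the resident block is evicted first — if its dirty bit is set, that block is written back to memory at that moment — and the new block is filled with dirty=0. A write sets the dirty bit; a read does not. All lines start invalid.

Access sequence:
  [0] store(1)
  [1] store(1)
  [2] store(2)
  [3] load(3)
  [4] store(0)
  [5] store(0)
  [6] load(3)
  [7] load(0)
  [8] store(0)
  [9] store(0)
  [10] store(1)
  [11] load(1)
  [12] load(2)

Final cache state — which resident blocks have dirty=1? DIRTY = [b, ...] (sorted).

DIRTY = [1]

  0 | W B1 → L1 miss [D]
  1 | W B1 → L1 hit [D]
  2 | W B2 → L0 miss [D]
  3 | R B3 → L1 miss wb→B1 [-]
  4 | W B0 → L0 miss wb→B2 [D]
  5 | W B0 → L0 hit [D]
  6 | R B3 → L1 hit [-]
  7 | R B0 → L0 hit [D]
  8 | W B0 → L0 hit [D]
  9 | W B0 → L0 hit [D]
  10 | W B1 → L1 miss [D]
  11 | R B1 → L1 hit [D]
  12 | R B2 → L0 miss wb→B0 [-]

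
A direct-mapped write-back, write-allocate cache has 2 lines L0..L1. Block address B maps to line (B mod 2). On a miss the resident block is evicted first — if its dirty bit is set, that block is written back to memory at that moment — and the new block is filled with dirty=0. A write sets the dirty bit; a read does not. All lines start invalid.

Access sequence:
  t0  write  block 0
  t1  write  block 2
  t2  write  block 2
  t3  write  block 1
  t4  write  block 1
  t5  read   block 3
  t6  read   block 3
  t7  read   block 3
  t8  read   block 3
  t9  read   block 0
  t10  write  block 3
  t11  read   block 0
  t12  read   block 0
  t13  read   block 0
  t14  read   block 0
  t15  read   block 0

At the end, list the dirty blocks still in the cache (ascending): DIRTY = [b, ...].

DIRTY = [3]

0: W B0 → L0 miss [D]
1: W B2 → L0 miss wb→B0 [D]
2: W B2 → L0 hit [D]
3: W B1 → L1 miss [D]
4: W B1 → L1 hit [D]
5: R B3 → L1 miss wb→B1 [-]
6: R B3 → L1 hit [-]
7: R B3 → L1 hit [-]
8: R B3 → L1 hit [-]
9: R B0 → L0 miss wb→B2 [-]
10: W B3 → L1 hit [D]
11: R B0 → L0 hit [-]
12: R B0 → L0 hit [-]
13: R B0 → L0 hit [-]
14: R B0 → L0 hit [-]
15: R B0 → L0 hit [-]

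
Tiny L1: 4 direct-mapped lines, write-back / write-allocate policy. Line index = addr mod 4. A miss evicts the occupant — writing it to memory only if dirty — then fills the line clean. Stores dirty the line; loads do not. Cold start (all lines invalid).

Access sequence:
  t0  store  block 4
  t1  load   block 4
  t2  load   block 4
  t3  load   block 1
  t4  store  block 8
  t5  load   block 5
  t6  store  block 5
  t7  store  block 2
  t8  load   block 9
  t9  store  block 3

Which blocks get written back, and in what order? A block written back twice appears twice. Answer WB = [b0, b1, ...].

0: W B4 → L0 miss [D]
1: R B4 → L0 hit [D]
2: R B4 → L0 hit [D]
3: R B1 → L1 miss [-]
4: W B8 → L0 miss wb→B4 [D]
5: R B5 → L1 miss [-]
6: W B5 → L1 hit [D]
7: W B2 → L2 miss [D]
8: R B9 → L1 miss wb→B5 [-]
9: W B3 → L3 miss [D]

WB = [4, 5]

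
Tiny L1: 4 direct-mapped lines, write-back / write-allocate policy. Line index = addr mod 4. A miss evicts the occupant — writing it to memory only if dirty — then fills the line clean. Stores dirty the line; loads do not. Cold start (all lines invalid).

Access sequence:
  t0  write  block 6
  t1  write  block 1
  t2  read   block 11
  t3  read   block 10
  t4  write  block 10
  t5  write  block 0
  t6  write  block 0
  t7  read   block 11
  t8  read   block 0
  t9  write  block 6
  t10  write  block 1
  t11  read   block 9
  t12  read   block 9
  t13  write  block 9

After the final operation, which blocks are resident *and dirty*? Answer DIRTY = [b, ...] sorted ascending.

DIRTY = [0, 6, 9]

0: W B6 → L2 miss [D]
1: W B1 → L1 miss [D]
2: R B11 → L3 miss [-]
3: R B10 → L2 miss wb→B6 [-]
4: W B10 → L2 hit [D]
5: W B0 → L0 miss [D]
6: W B0 → L0 hit [D]
7: R B11 → L3 hit [-]
8: R B0 → L0 hit [D]
9: W B6 → L2 miss wb→B10 [D]
10: W B1 → L1 hit [D]
11: R B9 → L1 miss wb→B1 [-]
12: R B9 → L1 hit [-]
13: W B9 → L1 hit [D]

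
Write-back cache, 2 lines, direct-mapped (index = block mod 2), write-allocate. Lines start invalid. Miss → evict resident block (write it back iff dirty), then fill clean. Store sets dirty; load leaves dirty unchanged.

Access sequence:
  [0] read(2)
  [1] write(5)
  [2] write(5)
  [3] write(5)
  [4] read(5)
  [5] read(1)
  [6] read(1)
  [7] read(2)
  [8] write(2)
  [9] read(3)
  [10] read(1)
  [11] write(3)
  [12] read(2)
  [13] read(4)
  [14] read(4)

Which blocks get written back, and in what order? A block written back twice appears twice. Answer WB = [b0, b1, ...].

  0 | R B2 → L0 miss [-]
  1 | W B5 → L1 miss [D]
  2 | W B5 → L1 hit [D]
  3 | W B5 → L1 hit [D]
  4 | R B5 → L1 hit [D]
  5 | R B1 → L1 miss wb→B5 [-]
  6 | R B1 → L1 hit [-]
  7 | R B2 → L0 hit [-]
  8 | W B2 → L0 hit [D]
  9 | R B3 → L1 miss [-]
  10 | R B1 → L1 miss [-]
  11 | W B3 → L1 miss [D]
  12 | R B2 → L0 hit [D]
  13 | R B4 → L0 miss wb→B2 [-]
  14 | R B4 → L0 hit [-]

WB = [5, 2]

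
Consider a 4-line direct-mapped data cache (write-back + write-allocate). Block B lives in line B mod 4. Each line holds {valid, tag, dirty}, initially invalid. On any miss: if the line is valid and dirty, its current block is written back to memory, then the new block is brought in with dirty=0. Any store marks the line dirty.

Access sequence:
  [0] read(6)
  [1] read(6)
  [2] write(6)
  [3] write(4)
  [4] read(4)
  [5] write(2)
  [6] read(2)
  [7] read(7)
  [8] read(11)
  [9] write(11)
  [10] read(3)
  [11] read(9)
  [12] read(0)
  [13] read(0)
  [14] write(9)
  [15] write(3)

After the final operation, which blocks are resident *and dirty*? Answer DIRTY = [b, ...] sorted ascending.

DIRTY = [2, 3, 9]

0: R B6 -> L2 miss  d=-]
1: R B6 -> L2 hit  d=-]
2: W B6 -> L2 hit  d=D]
3: W B4 -> L0 miss  d=D]
4: R B4 -> L0 hit  d=D]
5: W B2 -> L2 miss wb->B6  d=D]
6: R B2 -> L2 hit  d=D]
7: R B7 -> L3 miss  d=-]
8: R B11 -> L3 miss  d=-]
9: W B11 -> L3 hit  d=D]
10: R B3 -> L3 miss wb->B11  d=-]
11: R B9 -> L1 miss  d=-]
12: R B0 -> L0 miss wb->B4  d=-]
13: R B0 -> L0 hit  d=-]
14: W B9 -> L1 hit  d=D]
15: W B3 -> L3 hit  d=D]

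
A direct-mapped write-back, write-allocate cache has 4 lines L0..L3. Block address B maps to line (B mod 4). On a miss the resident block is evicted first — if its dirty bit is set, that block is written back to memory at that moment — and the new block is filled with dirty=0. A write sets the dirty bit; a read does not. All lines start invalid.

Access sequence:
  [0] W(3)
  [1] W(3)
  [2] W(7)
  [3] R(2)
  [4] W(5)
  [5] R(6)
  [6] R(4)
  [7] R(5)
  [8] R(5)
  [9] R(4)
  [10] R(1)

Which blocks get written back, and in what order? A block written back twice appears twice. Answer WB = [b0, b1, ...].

0: W B3 → L3 miss [D]
1: W B3 → L3 hit [D]
2: W B7 → L3 miss wb→B3 [D]
3: R B2 → L2 miss [-]
4: W B5 → L1 miss [D]
5: R B6 → L2 miss [-]
6: R B4 → L0 miss [-]
7: R B5 → L1 hit [D]
8: R B5 → L1 hit [D]
9: R B4 → L0 hit [-]
10: R B1 → L1 miss wb→B5 [-]

WB = [3, 5]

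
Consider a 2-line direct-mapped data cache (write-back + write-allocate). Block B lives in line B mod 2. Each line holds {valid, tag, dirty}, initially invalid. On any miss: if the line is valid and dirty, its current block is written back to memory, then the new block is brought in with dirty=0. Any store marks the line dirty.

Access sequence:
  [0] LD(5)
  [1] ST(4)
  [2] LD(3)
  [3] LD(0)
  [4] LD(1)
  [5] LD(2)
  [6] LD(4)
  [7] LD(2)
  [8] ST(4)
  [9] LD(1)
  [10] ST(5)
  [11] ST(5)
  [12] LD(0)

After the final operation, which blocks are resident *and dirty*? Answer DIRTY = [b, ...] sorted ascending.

DIRTY = [5]

0: R B5 → L1 miss [-]
1: W B4 → L0 miss [D]
2: R B3 → L1 miss [-]
3: R B0 → L0 miss wb→B4 [-]
4: R B1 → L1 miss [-]
5: R B2 → L0 miss [-]
6: R B4 → L0 miss [-]
7: R B2 → L0 miss [-]
8: W B4 → L0 miss [D]
9: R B1 → L1 hit [-]
10: W B5 → L1 miss [D]
11: W B5 → L1 hit [D]
12: R B0 → L0 miss wb→B4 [-]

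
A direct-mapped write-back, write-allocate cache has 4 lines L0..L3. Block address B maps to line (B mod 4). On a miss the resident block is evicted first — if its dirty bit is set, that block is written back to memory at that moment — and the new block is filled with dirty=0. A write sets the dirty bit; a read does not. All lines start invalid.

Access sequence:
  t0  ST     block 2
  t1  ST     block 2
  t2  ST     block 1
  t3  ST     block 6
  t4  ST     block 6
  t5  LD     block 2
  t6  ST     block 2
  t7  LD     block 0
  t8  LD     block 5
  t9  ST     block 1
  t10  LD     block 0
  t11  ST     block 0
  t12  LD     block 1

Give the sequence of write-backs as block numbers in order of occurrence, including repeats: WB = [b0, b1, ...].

WB = [2, 6, 1]

0: W B2 -> L2 miss  d=D]
1: W B2 -> L2 hit  d=D]
2: W B1 -> L1 miss  d=D]
3: W B6 -> L2 miss wb->B2  d=D]
4: W B6 -> L2 hit  d=D]
5: R B2 -> L2 miss wb->B6  d=-]
6: W B2 -> L2 hit  d=D]
7: R B0 -> L0 miss  d=-]
8: R B5 -> L1 miss wb->B1  d=-]
9: W B1 -> L1 miss  d=D]
10: R B0 -> L0 hit  d=-]
11: W B0 -> L0 hit  d=D]
12: R B1 -> L1 hit  d=D]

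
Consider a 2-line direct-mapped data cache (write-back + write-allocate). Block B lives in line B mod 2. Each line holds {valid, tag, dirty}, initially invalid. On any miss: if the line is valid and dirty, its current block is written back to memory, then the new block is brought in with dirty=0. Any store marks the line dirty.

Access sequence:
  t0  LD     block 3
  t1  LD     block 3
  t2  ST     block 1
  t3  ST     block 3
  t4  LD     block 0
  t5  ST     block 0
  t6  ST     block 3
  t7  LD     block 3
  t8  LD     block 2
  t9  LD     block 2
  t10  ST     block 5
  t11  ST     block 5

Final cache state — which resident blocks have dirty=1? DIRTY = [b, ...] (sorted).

0: R B3 → L1 miss [-]
1: R B3 → L1 hit [-]
2: W B1 → L1 miss [D]
3: W B3 → L1 miss wb→B1 [D]
4: R B0 → L0 miss [-]
5: W B0 → L0 hit [D]
6: W B3 → L1 hit [D]
7: R B3 → L1 hit [D]
8: R B2 → L0 miss wb→B0 [-]
9: R B2 → L0 hit [-]
10: W B5 → L1 miss wb→B3 [D]
11: W B5 → L1 hit [D]

DIRTY = [5]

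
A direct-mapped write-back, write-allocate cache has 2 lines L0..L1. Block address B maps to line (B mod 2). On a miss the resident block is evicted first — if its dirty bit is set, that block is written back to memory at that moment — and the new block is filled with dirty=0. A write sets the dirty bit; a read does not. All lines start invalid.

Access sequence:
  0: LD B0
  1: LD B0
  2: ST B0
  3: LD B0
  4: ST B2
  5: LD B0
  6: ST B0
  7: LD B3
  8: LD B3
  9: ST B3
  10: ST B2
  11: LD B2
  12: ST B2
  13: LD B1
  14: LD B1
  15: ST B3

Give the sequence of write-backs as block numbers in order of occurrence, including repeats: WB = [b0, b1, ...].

  0 | R B0 → L0 miss [-]
  1 | R B0 → L0 hit [-]
  2 | W B0 → L0 hit [D]
  3 | R B0 → L0 hit [D]
  4 | W B2 → L0 miss wb→B0 [D]
  5 | R B0 → L0 miss wb→B2 [-]
  6 | W B0 → L0 hit [D]
  7 | R B3 → L1 miss [-]
  8 | R B3 → L1 hit [-]
  9 | W B3 → L1 hit [D]
  10 | W B2 → L0 miss wb→B0 [D]
  11 | R B2 → L0 hit [D]
  12 | W B2 → L0 hit [D]
  13 | R B1 → L1 miss wb→B3 [-]
  14 | R B1 → L1 hit [-]
  15 | W B3 → L1 miss [D]

WB = [0, 2, 0, 3]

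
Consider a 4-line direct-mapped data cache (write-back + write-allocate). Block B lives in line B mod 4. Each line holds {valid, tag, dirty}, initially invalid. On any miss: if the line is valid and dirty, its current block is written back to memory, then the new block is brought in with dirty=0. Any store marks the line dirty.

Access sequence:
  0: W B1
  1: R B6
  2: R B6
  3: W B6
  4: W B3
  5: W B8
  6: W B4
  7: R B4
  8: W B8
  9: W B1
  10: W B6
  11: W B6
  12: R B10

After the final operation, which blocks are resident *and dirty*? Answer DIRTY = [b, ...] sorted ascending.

DIRTY = [1, 3, 8]

0: W B1 -> L1 miss  d=D]
1: R B6 -> L2 miss  d=-]
2: R B6 -> L2 hit  d=-]
3: W B6 -> L2 hit  d=D]
4: W B3 -> L3 miss  d=D]
5: W B8 -> L0 miss  d=D]
6: W B4 -> L0 miss wb->B8  d=D]
7: R B4 -> L0 hit  d=D]
8: W B8 -> L0 miss wb->B4  d=D]
9: W B1 -> L1 hit  d=D]
10: W B6 -> L2 hit  d=D]
11: W B6 -> L2 hit  d=D]
12: R B10 -> L2 miss wb->B6  d=-]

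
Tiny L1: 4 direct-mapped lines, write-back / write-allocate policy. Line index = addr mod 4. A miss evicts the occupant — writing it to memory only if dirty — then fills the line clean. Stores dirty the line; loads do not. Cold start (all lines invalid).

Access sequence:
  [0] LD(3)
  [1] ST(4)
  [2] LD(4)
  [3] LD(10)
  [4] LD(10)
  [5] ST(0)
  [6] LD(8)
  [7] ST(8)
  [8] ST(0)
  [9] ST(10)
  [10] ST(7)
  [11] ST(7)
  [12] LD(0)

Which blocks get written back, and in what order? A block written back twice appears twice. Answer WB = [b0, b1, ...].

WB = [4, 0, 8]

0: R B3 -> L3 miss  d=-]
1: W B4 -> L0 miss  d=D]
2: R B4 -> L0 hit  d=D]
3: R B10 -> L2 miss  d=-]
4: R B10 -> L2 hit  d=-]
5: W B0 -> L0 miss wb->B4  d=D]
6: R B8 -> L0 miss wb->B0  d=-]
7: W B8 -> L0 hit  d=D]
8: W B0 -> L0 miss wb->B8  d=D]
9: W B10 -> L2 hit  d=D]
10: W B7 -> L3 miss  d=D]
11: W B7 -> L3 hit  d=D]
12: R B0 -> L0 hit  d=D]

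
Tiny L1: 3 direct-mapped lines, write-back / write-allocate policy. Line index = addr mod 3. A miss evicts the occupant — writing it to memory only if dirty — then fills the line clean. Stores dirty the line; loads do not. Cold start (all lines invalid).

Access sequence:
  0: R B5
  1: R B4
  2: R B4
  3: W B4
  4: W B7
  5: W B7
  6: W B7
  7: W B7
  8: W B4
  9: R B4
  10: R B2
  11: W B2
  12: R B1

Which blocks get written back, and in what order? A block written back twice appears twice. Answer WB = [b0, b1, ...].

WB = [4, 7, 4]

0: R B5 → L2 miss [-]
1: R B4 → L1 miss [-]
2: R B4 → L1 hit [-]
3: W B4 → L1 hit [D]
4: W B7 → L1 miss wb→B4 [D]
5: W B7 → L1 hit [D]
6: W B7 → L1 hit [D]
7: W B7 → L1 hit [D]
8: W B4 → L1 miss wb→B7 [D]
9: R B4 → L1 hit [D]
10: R B2 → L2 miss [-]
11: W B2 → L2 hit [D]
12: R B1 → L1 miss wb→B4 [-]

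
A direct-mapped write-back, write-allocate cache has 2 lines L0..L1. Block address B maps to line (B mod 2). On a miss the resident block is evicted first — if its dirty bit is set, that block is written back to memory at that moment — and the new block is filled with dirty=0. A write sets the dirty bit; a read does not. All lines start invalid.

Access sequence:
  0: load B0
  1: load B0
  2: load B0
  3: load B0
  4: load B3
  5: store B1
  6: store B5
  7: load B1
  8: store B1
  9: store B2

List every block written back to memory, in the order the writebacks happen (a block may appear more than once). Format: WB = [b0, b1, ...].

WB = [1, 5]

0: R B0 -> L0 miss  d=-]
1: R B0 -> L0 hit  d=-]
2: R B0 -> L0 hit  d=-]
3: R B0 -> L0 hit  d=-]
4: R B3 -> L1 miss  d=-]
5: W B1 -> L1 miss  d=D]
6: W B5 -> L1 miss wb->B1  d=D]
7: R B1 -> L1 miss wb->B5  d=-]
8: W B1 -> L1 hit  d=D]
9: W B2 -> L0 miss  d=D]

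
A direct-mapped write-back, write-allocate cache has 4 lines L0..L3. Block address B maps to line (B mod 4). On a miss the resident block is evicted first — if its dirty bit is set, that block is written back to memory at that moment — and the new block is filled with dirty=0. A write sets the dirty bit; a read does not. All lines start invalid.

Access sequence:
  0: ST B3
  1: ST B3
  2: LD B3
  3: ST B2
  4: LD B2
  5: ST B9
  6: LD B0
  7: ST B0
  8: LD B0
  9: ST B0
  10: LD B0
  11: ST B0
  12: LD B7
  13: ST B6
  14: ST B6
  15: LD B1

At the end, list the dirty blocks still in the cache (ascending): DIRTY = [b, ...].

DIRTY = [0, 6]

0: W B3 → L3 miss [D]
1: W B3 → L3 hit [D]
2: R B3 → L3 hit [D]
3: W B2 → L2 miss [D]
4: R B2 → L2 hit [D]
5: W B9 → L1 miss [D]
6: R B0 → L0 miss [-]
7: W B0 → L0 hit [D]
8: R B0 → L0 hit [D]
9: W B0 → L0 hit [D]
10: R B0 → L0 hit [D]
11: W B0 → L0 hit [D]
12: R B7 → L3 miss wb→B3 [-]
13: W B6 → L2 miss wb→B2 [D]
14: W B6 → L2 hit [D]
15: R B1 → L1 miss wb→B9 [-]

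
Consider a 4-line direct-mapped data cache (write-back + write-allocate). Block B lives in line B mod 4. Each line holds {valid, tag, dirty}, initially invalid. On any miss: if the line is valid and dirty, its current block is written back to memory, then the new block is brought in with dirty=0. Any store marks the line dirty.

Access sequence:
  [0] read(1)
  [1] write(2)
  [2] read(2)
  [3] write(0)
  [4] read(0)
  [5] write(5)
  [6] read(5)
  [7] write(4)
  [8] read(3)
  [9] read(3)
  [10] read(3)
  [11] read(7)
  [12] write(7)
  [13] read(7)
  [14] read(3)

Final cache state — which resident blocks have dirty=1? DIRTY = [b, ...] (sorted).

DIRTY = [2, 4, 5]

  0 | R B1 → L1 miss [-]
  1 | W B2 → L2 miss [D]
  2 | R B2 → L2 hit [D]
  3 | W B0 → L0 miss [D]
  4 | R B0 → L0 hit [D]
  5 | W B5 → L1 miss [D]
  6 | R B5 → L1 hit [D]
  7 | W B4 → L0 miss wb→B0 [D]
  8 | R B3 → L3 miss [-]
  9 | R B3 → L3 hit [-]
  10 | R B3 → L3 hit [-]
  11 | R B7 → L3 miss [-]
  12 | W B7 → L3 hit [D]
  13 | R B7 → L3 hit [D]
  14 | R B3 → L3 miss wb→B7 [-]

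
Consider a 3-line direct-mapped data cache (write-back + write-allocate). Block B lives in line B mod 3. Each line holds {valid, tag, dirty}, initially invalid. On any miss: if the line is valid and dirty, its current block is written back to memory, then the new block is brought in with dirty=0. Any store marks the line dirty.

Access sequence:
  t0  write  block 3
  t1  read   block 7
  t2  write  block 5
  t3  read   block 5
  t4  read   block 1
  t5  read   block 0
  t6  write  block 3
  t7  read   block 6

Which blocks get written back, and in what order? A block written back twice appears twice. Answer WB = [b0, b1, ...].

WB = [3, 3]

  0 | W B3 → L0 miss [D]
  1 | R B7 → L1 miss [-]
  2 | W B5 → L2 miss [D]
  3 | R B5 → L2 hit [D]
  4 | R B1 → L1 miss [-]
  5 | R B0 → L0 miss wb→B3 [-]
  6 | W B3 → L0 miss [D]
  7 | R B6 → L0 miss wb→B3 [-]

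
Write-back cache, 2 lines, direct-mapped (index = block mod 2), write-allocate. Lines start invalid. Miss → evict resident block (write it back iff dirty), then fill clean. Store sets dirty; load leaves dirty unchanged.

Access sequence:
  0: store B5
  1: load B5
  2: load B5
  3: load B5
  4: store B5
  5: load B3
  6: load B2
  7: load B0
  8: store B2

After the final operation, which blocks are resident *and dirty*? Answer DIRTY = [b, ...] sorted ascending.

0: W B5 → L1 miss [D]
1: R B5 → L1 hit [D]
2: R B5 → L1 hit [D]
3: R B5 → L1 hit [D]
4: W B5 → L1 hit [D]
5: R B3 → L1 miss wb→B5 [-]
6: R B2 → L0 miss [-]
7: R B0 → L0 miss [-]
8: W B2 → L0 miss [D]

DIRTY = [2]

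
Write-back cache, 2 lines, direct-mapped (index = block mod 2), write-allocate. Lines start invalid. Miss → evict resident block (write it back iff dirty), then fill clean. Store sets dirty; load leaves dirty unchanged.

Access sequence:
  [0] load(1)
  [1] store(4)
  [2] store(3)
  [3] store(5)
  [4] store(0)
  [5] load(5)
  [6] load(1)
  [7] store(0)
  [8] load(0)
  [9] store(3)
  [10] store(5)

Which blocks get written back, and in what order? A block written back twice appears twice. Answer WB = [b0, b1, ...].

  0 | R B1 → L1 miss [-]
  1 | W B4 → L0 miss [D]
  2 | W B3 → L1 miss [D]
  3 | W B5 → L1 miss wb→B3 [D]
  4 | W B0 → L0 miss wb→B4 [D]
  5 | R B5 → L1 hit [D]
  6 | R B1 → L1 miss wb→B5 [-]
  7 | W B0 → L0 hit [D]
  8 | R B0 → L0 hit [D]
  9 | W B3 → L1 miss [D]
  10 | W B5 → L1 miss wb→B3 [D]

WB = [3, 4, 5, 3]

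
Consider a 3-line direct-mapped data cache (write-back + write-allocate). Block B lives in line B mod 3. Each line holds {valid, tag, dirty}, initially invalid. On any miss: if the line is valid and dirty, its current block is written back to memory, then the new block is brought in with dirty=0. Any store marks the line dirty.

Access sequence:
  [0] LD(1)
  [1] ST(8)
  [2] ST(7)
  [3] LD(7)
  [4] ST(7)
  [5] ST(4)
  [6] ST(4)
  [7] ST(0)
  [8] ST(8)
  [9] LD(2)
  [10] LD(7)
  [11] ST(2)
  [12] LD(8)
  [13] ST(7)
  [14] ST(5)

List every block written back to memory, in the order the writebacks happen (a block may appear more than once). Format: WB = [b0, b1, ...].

  0 | R B1 → L1 miss [-]
  1 | W B8 → L2 miss [D]
  2 | W B7 → L1 miss [D]
  3 | R B7 → L1 hit [D]
  4 | W B7 → L1 hit [D]
  5 | W B4 → L1 miss wb→B7 [D]
  6 | W B4 → L1 hit [D]
  7 | W B0 → L0 miss [D]
  8 | W B8 → L2 hit [D]
  9 | R B2 → L2 miss wb→B8 [-]
  10 | R B7 → L1 miss wb→B4 [-]
  11 | W B2 → L2 hit [D]
  12 | R B8 → L2 miss wb→B2 [-]
  13 | W B7 → L1 hit [D]
  14 | W B5 → L2 miss [D]

WB = [7, 8, 4, 2]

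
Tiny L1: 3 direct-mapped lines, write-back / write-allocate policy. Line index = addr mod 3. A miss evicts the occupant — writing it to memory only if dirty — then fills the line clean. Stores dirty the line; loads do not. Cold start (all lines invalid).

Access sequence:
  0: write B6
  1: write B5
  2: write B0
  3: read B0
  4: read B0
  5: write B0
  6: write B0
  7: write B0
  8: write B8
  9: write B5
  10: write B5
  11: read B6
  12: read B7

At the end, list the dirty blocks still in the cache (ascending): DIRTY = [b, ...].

0: W B6 → L0 miss [D]
1: W B5 → L2 miss [D]
2: W B0 → L0 miss wb→B6 [D]
3: R B0 → L0 hit [D]
4: R B0 → L0 hit [D]
5: W B0 → L0 hit [D]
6: W B0 → L0 hit [D]
7: W B0 → L0 hit [D]
8: W B8 → L2 miss wb→B5 [D]
9: W B5 → L2 miss wb→B8 [D]
10: W B5 → L2 hit [D]
11: R B6 → L0 miss wb→B0 [-]
12: R B7 → L1 miss [-]

DIRTY = [5]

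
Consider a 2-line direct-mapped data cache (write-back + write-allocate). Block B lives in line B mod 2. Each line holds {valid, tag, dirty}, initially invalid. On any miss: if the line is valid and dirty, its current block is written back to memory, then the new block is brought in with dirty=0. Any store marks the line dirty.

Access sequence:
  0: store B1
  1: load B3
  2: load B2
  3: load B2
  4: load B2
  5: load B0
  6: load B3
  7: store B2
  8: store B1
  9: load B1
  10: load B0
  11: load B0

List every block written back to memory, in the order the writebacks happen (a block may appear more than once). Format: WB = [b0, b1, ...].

  0 | W B1 → L1 miss [D]
  1 | R B3 → L1 miss wb→B1 [-]
  2 | R B2 → L0 miss [-]
  3 | R B2 → L0 hit [-]
  4 | R B2 → L0 hit [-]
  5 | R B0 → L0 miss [-]
  6 | R B3 → L1 hit [-]
  7 | W B2 → L0 miss [D]
  8 | W B1 → L1 miss [D]
  9 | R B1 → L1 hit [D]
  10 | R B0 → L0 miss wb→B2 [-]
  11 | R B0 → L0 hit [-]

WB = [1, 2]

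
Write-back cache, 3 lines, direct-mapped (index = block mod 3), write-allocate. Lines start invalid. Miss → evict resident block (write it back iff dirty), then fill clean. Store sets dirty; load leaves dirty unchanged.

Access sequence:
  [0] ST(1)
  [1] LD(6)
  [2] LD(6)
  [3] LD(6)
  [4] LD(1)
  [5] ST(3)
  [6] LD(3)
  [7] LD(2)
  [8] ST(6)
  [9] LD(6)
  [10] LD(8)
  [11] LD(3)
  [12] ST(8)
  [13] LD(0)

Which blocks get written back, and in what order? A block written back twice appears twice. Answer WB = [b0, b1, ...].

0: W B1 → L1 miss [D]
1: R B6 → L0 miss [-]
2: R B6 → L0 hit [-]
3: R B6 → L0 hit [-]
4: R B1 → L1 hit [D]
5: W B3 → L0 miss [D]
6: R B3 → L0 hit [D]
7: R B2 → L2 miss [-]
8: W B6 → L0 miss wb→B3 [D]
9: R B6 → L0 hit [D]
10: R B8 → L2 miss [-]
11: R B3 → L0 miss wb→B6 [-]
12: W B8 → L2 hit [D]
13: R B0 → L0 miss [-]

WB = [3, 6]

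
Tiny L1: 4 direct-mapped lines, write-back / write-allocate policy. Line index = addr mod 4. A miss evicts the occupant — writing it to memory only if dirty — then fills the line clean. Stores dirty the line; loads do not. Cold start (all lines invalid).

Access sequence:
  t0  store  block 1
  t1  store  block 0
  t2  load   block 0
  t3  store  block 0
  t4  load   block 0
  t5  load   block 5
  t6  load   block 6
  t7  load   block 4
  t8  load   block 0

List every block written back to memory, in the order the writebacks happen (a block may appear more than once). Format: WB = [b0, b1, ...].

WB = [1, 0]

0: W B1 -> L1 miss  d=D]
1: W B0 -> L0 miss  d=D]
2: R B0 -> L0 hit  d=D]
3: W B0 -> L0 hit  d=D]
4: R B0 -> L0 hit  d=D]
5: R B5 -> L1 miss wb->B1  d=-]
6: R B6 -> L2 miss  d=-]
7: R B4 -> L0 miss wb->B0  d=-]
8: R B0 -> L0 miss  d=-]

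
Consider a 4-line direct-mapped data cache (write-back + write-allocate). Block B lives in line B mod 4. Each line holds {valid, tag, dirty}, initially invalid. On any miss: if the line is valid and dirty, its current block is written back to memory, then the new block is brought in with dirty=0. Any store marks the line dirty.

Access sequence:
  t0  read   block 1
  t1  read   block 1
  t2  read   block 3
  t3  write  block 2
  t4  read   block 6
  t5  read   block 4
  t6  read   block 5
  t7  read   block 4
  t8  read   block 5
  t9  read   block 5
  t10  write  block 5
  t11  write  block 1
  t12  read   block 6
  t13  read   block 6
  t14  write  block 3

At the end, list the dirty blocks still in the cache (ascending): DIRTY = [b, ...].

0: R B1 -> L1 miss  d=-]
1: R B1 -> L1 hit  d=-]
2: R B3 -> L3 miss  d=-]
3: W B2 -> L2 miss  d=D]
4: R B6 -> L2 miss wb->B2  d=-]
5: R B4 -> L0 miss  d=-]
6: R B5 -> L1 miss  d=-]
7: R B4 -> L0 hit  d=-]
8: R B5 -> L1 hit  d=-]
9: R B5 -> L1 hit  d=-]
10: W B5 -> L1 hit  d=D]
11: W B1 -> L1 miss wb->B5  d=D]
12: R B6 -> L2 hit  d=-]
13: R B6 -> L2 hit  d=-]
14: W B3 -> L3 hit  d=D]

DIRTY = [1, 3]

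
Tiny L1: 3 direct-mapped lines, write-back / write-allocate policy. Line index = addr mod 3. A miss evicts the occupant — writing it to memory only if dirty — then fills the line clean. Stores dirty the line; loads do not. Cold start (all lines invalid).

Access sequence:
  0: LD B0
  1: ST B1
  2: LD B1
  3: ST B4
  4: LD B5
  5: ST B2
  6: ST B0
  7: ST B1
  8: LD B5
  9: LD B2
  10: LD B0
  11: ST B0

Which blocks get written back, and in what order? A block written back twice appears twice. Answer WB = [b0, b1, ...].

WB = [1, 4, 2]

0: R B0 → L0 miss [-]
1: W B1 → L1 miss [D]
2: R B1 → L1 hit [D]
3: W B4 → L1 miss wb→B1 [D]
4: R B5 → L2 miss [-]
5: W B2 → L2 miss [D]
6: W B0 → L0 hit [D]
7: W B1 → L1 miss wb→B4 [D]
8: R B5 → L2 miss wb→B2 [-]
9: R B2 → L2 miss [-]
10: R B0 → L0 hit [D]
11: W B0 → L0 hit [D]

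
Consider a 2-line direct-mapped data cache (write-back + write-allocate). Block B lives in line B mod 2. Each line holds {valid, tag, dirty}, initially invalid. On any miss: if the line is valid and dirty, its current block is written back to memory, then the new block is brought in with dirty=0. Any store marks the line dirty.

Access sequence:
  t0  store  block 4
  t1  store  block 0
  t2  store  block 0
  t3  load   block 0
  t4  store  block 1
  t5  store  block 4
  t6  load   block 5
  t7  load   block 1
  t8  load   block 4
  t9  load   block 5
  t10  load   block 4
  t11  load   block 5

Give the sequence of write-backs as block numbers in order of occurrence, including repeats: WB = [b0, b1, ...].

WB = [4, 0, 1]

0: W B4 → L0 miss [D]
1: W B0 → L0 miss wb→B4 [D]
2: W B0 → L0 hit [D]
3: R B0 → L0 hit [D]
4: W B1 → L1 miss [D]
5: W B4 → L0 miss wb→B0 [D]
6: R B5 → L1 miss wb→B1 [-]
7: R B1 → L1 miss [-]
8: R B4 → L0 hit [D]
9: R B5 → L1 miss [-]
10: R B4 → L0 hit [D]
11: R B5 → L1 hit [-]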